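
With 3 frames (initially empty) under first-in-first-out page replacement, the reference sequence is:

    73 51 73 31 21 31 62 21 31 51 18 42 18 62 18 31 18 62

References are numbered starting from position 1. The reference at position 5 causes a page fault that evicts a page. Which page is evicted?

73

pos 1: 73: miss, frames {73}
pos 2: 51: miss, frames {73,51}
pos 3: 73: hit
pos 4: 31: miss, frames {73,51,31}
pos 5: 21: miss, evict 73, frames {51,31,21}
At position 5, page 73 is evicted.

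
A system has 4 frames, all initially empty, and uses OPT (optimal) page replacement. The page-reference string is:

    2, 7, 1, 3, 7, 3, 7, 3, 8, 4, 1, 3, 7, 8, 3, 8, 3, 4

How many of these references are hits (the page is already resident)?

2 → fault, frames {2}
7 → fault, frames {2,7}
1 → fault, frames {2,7,1}
3 → fault, frames {2,7,1,3}
7 → hit
3 → hit
7 → hit
3 → hit
8 → fault, evict 2, frames {7,1,3,8}
4 → fault, evict 8, frames {7,1,3,4}
1 → hit
3 → hit
7 → hit
8 → fault, evict 1, frames {7,3,4,8}
3 → hit
8 → hit
3 → hit
4 → hit
Hits: 11.

11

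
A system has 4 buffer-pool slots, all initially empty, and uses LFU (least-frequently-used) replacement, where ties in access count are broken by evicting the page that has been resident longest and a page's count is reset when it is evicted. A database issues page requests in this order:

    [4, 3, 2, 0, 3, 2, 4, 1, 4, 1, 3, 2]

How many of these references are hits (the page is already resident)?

4: miss, frames [4]
3: miss, frames [4, 3]
2: miss, frames [4, 3, 2]
0: miss, frames [4, 3, 2, 0]
3: hit
2: hit
4: hit
1: miss, evict 0, frames [4, 3, 2, 1]
4: hit
1: hit
3: hit
2: hit
Hits: 7.

7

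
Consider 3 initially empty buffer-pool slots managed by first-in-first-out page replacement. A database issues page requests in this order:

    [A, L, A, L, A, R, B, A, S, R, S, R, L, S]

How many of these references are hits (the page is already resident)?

6

A -> fault, frames (A)
L -> fault, frames (A L)
A -> hit
L -> hit
A -> hit
R -> fault, frames (A L R)
B -> fault, evict A, frames (L R B)
A -> fault, evict L, frames (R B A)
S -> fault, evict R, frames (B A S)
R -> fault, evict B, frames (A S R)
S -> hit
R -> hit
L -> fault, evict A, frames (S R L)
S -> hit
Hits: 6.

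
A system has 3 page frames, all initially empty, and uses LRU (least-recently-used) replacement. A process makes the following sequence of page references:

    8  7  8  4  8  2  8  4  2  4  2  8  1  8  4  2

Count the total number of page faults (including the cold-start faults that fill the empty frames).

8 → miss, frames [8]
7 → miss, frames [8, 7]
8 → hit
4 → miss, frames [7, 8, 4]
8 → hit
2 → miss, evict 7, frames [4, 8, 2]
8 → hit
4 → hit
2 → hit
4 → hit
2 → hit
8 → hit
1 → miss, evict 4, frames [2, 8, 1]
8 → hit
4 → miss, evict 2, frames [1, 8, 4]
2 → miss, evict 1, frames [8, 4, 2]
Page faults: 7.

7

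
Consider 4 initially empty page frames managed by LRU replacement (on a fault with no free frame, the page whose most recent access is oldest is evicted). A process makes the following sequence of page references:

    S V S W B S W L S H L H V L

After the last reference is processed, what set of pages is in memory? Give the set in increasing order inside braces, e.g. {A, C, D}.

S: miss, frames (S)
V: miss, frames (S V)
S: hit
W: miss, frames (V S W)
B: miss, frames (V S W B)
S: hit
W: hit
L: miss, evict V, frames (B S W L)
S: hit
H: miss, evict B, frames (W L S H)
L: hit
H: hit
V: miss, evict W, frames (S L H V)
L: hit

{H, L, S, V}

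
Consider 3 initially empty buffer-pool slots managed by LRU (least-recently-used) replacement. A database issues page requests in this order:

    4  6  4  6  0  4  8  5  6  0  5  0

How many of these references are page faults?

7

4 → miss, frames {4}
6 → miss, frames {4,6}
4 → hit
6 → hit
0 → miss, frames {4,6,0}
4 → hit
8 → miss, evict 6, frames {0,4,8}
5 → miss, evict 0, frames {4,8,5}
6 → miss, evict 4, frames {8,5,6}
0 → miss, evict 8, frames {5,6,0}
5 → hit
0 → hit
Page faults: 7.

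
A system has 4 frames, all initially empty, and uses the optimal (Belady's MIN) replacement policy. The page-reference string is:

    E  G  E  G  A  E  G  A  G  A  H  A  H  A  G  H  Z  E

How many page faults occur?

E: fault, frames [E]
G: fault, frames [E, G]
E: hit
G: hit
A: fault, frames [E, G, A]
E: hit
G: hit
A: hit
G: hit
A: hit
H: fault, frames [E, G, A, H]
A: hit
H: hit
A: hit
G: hit
H: hit
Z: fault, evict H, frames [E, G, A, Z]
E: hit
Page faults: 5.

5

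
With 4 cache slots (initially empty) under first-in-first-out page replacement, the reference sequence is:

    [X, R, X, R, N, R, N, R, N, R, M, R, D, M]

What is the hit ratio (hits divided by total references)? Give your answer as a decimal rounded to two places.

0.64

X -> miss, frames {X}
R -> miss, frames {X,R}
X -> hit
R -> hit
N -> miss, frames {X,R,N}
R -> hit
N -> hit
R -> hit
N -> hit
R -> hit
M -> miss, frames {X,R,N,M}
R -> hit
D -> miss, evict X, frames {R,N,M,D}
M -> hit
Hits: 9 of 14 references → 9/14 = 0.6429.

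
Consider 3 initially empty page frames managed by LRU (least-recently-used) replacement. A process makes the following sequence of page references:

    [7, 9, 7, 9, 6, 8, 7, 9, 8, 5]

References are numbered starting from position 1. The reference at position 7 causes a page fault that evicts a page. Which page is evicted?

9

pos 1: 7 → miss, frames [7]
pos 2: 9 → miss, frames [7, 9]
pos 3: 7 → hit
pos 4: 9 → hit
pos 5: 6 → miss, frames [7, 9, 6]
pos 6: 8 → miss, evict 7, frames [9, 6, 8]
pos 7: 7 → miss, evict 9, frames [6, 8, 7]
At position 7, page 9 is evicted.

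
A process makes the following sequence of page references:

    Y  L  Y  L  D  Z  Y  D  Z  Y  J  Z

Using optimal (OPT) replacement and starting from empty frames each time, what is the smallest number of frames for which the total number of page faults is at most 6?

f=1: 12 faults
f=2: 7 faults
f=3: 5 faults
f=4: 5 faults
f=5: 5 faults
Smallest f with faults ≤ 6 is 3.

3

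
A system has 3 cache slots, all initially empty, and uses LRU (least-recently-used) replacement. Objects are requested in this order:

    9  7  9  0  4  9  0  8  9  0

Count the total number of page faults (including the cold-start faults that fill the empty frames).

5

9: miss, frames {9}
7: miss, frames {9,7}
9: hit
0: miss, frames {7,9,0}
4: miss, evict 7, frames {9,0,4}
9: hit
0: hit
8: miss, evict 4, frames {9,0,8}
9: hit
0: hit
Page faults: 5.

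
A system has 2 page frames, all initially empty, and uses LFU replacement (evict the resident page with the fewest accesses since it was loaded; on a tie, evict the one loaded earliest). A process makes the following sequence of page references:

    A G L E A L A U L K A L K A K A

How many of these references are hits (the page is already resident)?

5

A: miss, frames (A)
G: miss, frames (A G)
L: miss, evict A, frames (G L)
E: miss, evict G, frames (L E)
A: miss, evict L, frames (E A)
L: miss, evict E, frames (A L)
A: hit
U: miss, evict L, frames (A U)
L: miss, evict U, frames (A L)
K: miss, evict L, frames (A K)
A: hit
L: miss, evict K, frames (A L)
K: miss, evict L, frames (A K)
A: hit
K: hit
A: hit
Hits: 5.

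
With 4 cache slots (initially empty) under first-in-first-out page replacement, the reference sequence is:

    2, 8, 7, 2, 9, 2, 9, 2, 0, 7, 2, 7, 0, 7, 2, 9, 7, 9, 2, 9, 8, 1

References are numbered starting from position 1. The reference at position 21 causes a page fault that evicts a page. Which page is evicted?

pos 1: 2 -> fault, frames [2]
pos 2: 8 -> fault, frames [2, 8]
pos 3: 7 -> fault, frames [2, 8, 7]
pos 4: 2 -> hit
pos 5: 9 -> fault, frames [2, 8, 7, 9]
pos 6: 2 -> hit
pos 7: 9 -> hit
pos 8: 2 -> hit
pos 9: 0 -> fault, evict 2, frames [8, 7, 9, 0]
pos 10: 7 -> hit
pos 11: 2 -> fault, evict 8, frames [7, 9, 0, 2]
pos 12: 7 -> hit
pos 13: 0 -> hit
pos 14: 7 -> hit
pos 15: 2 -> hit
pos 16: 9 -> hit
pos 17: 7 -> hit
pos 18: 9 -> hit
pos 19: 2 -> hit
pos 20: 9 -> hit
pos 21: 8 -> fault, evict 7, frames [9, 0, 2, 8]
At position 21, page 7 is evicted.

7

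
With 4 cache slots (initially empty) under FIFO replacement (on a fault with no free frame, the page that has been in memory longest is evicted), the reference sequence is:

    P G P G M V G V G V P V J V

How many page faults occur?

5

P → fault, frames (P)
G → fault, frames (P G)
P → hit
G → hit
M → fault, frames (P G M)
V → fault, frames (P G M V)
G → hit
V → hit
G → hit
V → hit
P → hit
V → hit
J → fault, evict P, frames (G M V J)
V → hit
Page faults: 5.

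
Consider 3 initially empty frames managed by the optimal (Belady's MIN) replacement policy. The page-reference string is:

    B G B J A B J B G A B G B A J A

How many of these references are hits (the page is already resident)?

10

B → miss, frames [B]
G → miss, frames [B, G]
B → hit
J → miss, frames [B, G, J]
A → miss, evict G, frames [B, J, A]
B → hit
J → hit
B → hit
G → miss, evict J, frames [B, A, G]
A → hit
B → hit
G → hit
B → hit
A → hit
J → miss, evict G, frames [B, A, J]
A → hit
Hits: 10.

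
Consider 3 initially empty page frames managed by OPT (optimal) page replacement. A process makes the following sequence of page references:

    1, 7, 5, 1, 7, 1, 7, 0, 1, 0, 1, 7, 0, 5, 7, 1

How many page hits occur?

11

1 -> fault, frames {1}
7 -> fault, frames {1,7}
5 -> fault, frames {1,7,5}
1 -> hit
7 -> hit
1 -> hit
7 -> hit
0 -> fault, evict 5, frames {1,7,0}
1 -> hit
0 -> hit
1 -> hit
7 -> hit
0 -> hit
5 -> fault, evict 0, frames {1,7,5}
7 -> hit
1 -> hit
Hits: 11.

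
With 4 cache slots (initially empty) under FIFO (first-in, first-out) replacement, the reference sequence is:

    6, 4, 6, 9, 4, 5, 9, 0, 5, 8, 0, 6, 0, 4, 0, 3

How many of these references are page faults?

9

6: fault, frames {6}
4: fault, frames {6,4}
6: hit
9: fault, frames {6,4,9}
4: hit
5: fault, frames {6,4,9,5}
9: hit
0: fault, evict 6, frames {4,9,5,0}
5: hit
8: fault, evict 4, frames {9,5,0,8}
0: hit
6: fault, evict 9, frames {5,0,8,6}
0: hit
4: fault, evict 5, frames {0,8,6,4}
0: hit
3: fault, evict 0, frames {8,6,4,3}
Page faults: 9.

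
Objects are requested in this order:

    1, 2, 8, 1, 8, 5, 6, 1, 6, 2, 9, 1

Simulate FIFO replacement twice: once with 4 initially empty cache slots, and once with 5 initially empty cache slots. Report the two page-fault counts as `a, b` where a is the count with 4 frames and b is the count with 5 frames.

8, 7

4 frames: F F F . . F F F . F F . → 8 faults.
5 frames: F F F . . F F . . . F F → 7 faults.
7 < 8: adding a frame reduced faults, as is typical.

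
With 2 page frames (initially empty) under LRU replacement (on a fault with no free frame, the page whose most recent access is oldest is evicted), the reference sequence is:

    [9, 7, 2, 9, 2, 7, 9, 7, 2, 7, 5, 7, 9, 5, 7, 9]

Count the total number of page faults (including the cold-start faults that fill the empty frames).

12

9 -> fault, frames [9]
7 -> fault, frames [9, 7]
2 -> fault, evict 9, frames [7, 2]
9 -> fault, evict 7, frames [2, 9]
2 -> hit
7 -> fault, evict 9, frames [2, 7]
9 -> fault, evict 2, frames [7, 9]
7 -> hit
2 -> fault, evict 9, frames [7, 2]
7 -> hit
5 -> fault, evict 2, frames [7, 5]
7 -> hit
9 -> fault, evict 5, frames [7, 9]
5 -> fault, evict 7, frames [9, 5]
7 -> fault, evict 9, frames [5, 7]
9 -> fault, evict 5, frames [7, 9]
Page faults: 12.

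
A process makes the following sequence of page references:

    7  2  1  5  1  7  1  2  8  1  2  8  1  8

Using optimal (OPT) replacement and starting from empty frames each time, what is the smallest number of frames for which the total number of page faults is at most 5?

f=1: 14 faults
f=2: 9 faults
f=3: 6 faults
f=4: 5 faults
f=5: 5 faults
Smallest f with faults ≤ 5 is 4.

4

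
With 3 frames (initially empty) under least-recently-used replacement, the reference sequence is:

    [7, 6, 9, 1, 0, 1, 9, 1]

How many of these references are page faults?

7: fault, frames {7}
6: fault, frames {7,6}
9: fault, frames {7,6,9}
1: fault, evict 7, frames {6,9,1}
0: fault, evict 6, frames {9,1,0}
1: hit
9: hit
1: hit
Page faults: 5.

5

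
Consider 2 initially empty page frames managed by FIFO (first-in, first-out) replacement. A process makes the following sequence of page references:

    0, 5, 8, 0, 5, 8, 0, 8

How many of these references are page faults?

0 -> fault, frames (0)
5 -> fault, frames (0 5)
8 -> fault, evict 0, frames (5 8)
0 -> fault, evict 5, frames (8 0)
5 -> fault, evict 8, frames (0 5)
8 -> fault, evict 0, frames (5 8)
0 -> fault, evict 5, frames (8 0)
8 -> hit
Page faults: 7.

7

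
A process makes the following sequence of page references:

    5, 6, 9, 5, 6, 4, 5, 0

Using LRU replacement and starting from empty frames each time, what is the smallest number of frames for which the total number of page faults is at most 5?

3

f=1: 8 faults
f=2: 8 faults
f=3: 5 faults
f=4: 5 faults
f=5: 5 faults
Smallest f with faults ≤ 5 is 3.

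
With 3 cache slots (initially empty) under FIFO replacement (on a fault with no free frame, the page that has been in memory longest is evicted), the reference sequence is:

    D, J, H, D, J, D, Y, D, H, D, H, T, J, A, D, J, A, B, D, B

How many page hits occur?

D -> miss, frames [D]
J -> miss, frames [D, J]
H -> miss, frames [D, J, H]
D -> hit
J -> hit
D -> hit
Y -> miss, evict D, frames [J, H, Y]
D -> miss, evict J, frames [H, Y, D]
H -> hit
D -> hit
H -> hit
T -> miss, evict H, frames [Y, D, T]
J -> miss, evict Y, frames [D, T, J]
A -> miss, evict D, frames [T, J, A]
D -> miss, evict T, frames [J, A, D]
J -> hit
A -> hit
B -> miss, evict J, frames [A, D, B]
D -> hit
B -> hit
Hits: 10.

10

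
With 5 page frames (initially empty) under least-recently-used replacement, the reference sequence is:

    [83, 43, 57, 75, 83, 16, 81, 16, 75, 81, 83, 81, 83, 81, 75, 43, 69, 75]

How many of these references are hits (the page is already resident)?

10

83: fault, frames {83}
43: fault, frames {83,43}
57: fault, frames {83,43,57}
75: fault, frames {83,43,57,75}
83: hit
16: fault, frames {43,57,75,83,16}
81: fault, evict 43, frames {57,75,83,16,81}
16: hit
75: hit
81: hit
83: hit
81: hit
83: hit
81: hit
75: hit
43: fault, evict 57, frames {16,83,81,75,43}
69: fault, evict 16, frames {83,81,75,43,69}
75: hit
Hits: 10.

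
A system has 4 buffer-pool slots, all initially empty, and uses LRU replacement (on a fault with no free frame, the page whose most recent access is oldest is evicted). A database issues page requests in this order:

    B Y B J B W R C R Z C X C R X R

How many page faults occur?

B → fault, frames [B]
Y → fault, frames [B, Y]
B → hit
J → fault, frames [Y, B, J]
B → hit
W → fault, frames [Y, J, B, W]
R → fault, evict Y, frames [J, B, W, R]
C → fault, evict J, frames [B, W, R, C]
R → hit
Z → fault, evict B, frames [W, C, R, Z]
C → hit
X → fault, evict W, frames [R, Z, C, X]
C → hit
R → hit
X → hit
R → hit
Page faults: 8.

8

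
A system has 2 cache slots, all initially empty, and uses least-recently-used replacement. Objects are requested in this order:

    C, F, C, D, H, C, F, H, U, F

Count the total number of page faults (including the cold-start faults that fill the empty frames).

C → miss, frames [C]
F → miss, frames [C, F]
C → hit
D → miss, evict F, frames [C, D]
H → miss, evict C, frames [D, H]
C → miss, evict D, frames [H, C]
F → miss, evict H, frames [C, F]
H → miss, evict C, frames [F, H]
U → miss, evict F, frames [H, U]
F → miss, evict H, frames [U, F]
Page faults: 9.

9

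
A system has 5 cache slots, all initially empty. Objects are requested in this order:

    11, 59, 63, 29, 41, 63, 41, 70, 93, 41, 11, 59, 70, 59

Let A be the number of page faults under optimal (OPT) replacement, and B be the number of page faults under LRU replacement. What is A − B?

-2

Under OPT: F F F F F . . F F . . . . . → 7 faults.
Under LRU: F F F F F . . F F . F F . . → 9 faults.
A − B = 7 − 9 = -2.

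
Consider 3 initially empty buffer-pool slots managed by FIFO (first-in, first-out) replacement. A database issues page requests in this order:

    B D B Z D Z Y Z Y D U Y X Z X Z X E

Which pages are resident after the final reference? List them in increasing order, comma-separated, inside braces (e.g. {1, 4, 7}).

{E, X, Z}

B -> fault, frames (B)
D -> fault, frames (B D)
B -> hit
Z -> fault, frames (B D Z)
D -> hit
Z -> hit
Y -> fault, evict B, frames (D Z Y)
Z -> hit
Y -> hit
D -> hit
U -> fault, evict D, frames (Z Y U)
Y -> hit
X -> fault, evict Z, frames (Y U X)
Z -> fault, evict Y, frames (U X Z)
X -> hit
Z -> hit
X -> hit
E -> fault, evict U, frames (X Z E)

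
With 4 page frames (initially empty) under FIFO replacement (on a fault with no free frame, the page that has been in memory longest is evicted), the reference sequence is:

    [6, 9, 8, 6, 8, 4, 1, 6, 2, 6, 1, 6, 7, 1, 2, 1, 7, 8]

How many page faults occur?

6 -> miss, frames {6}
9 -> miss, frames {6,9}
8 -> miss, frames {6,9,8}
6 -> hit
8 -> hit
4 -> miss, frames {6,9,8,4}
1 -> miss, evict 6, frames {9,8,4,1}
6 -> miss, evict 9, frames {8,4,1,6}
2 -> miss, evict 8, frames {4,1,6,2}
6 -> hit
1 -> hit
6 -> hit
7 -> miss, evict 4, frames {1,6,2,7}
1 -> hit
2 -> hit
1 -> hit
7 -> hit
8 -> miss, evict 1, frames {6,2,7,8}
Page faults: 9.

9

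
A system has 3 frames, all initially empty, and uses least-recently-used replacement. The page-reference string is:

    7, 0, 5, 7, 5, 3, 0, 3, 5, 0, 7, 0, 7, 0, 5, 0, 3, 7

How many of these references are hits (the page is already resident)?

10

7 → fault, frames {7}
0 → fault, frames {7,0}
5 → fault, frames {7,0,5}
7 → hit
5 → hit
3 → fault, evict 0, frames {7,5,3}
0 → fault, evict 7, frames {5,3,0}
3 → hit
5 → hit
0 → hit
7 → fault, evict 3, frames {5,0,7}
0 → hit
7 → hit
0 → hit
5 → hit
0 → hit
3 → fault, evict 7, frames {5,0,3}
7 → fault, evict 5, frames {0,3,7}
Hits: 10.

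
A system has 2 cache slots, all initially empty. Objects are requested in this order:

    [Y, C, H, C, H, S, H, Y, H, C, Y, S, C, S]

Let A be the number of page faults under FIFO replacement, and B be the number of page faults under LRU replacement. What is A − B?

1

Under FIFO: F F F . . F . F F F F F F . → 10 faults.
Under LRU: F F F . . F . F . F F F F . → 9 faults.
A − B = 10 − 9 = 1.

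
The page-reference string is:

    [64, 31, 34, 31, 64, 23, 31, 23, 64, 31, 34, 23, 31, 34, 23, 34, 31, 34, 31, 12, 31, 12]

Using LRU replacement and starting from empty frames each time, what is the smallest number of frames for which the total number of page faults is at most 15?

f=1: 22 faults
f=2: 15 faults
f=3: 7 faults
f=4: 5 faults
f=5: 5 faults
Smallest f with faults ≤ 15 is 2.

2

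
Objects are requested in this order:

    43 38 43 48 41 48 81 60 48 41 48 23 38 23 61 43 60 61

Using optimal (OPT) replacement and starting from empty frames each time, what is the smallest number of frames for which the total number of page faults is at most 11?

3

f=1: 18 faults
f=2: 12 faults
f=3: 10 faults
f=4: 9 faults
f=5: 8 faults
f=6: 8 faults
f=7: 8 faults
f=8: 8 faults
Smallest f with faults ≤ 11 is 3.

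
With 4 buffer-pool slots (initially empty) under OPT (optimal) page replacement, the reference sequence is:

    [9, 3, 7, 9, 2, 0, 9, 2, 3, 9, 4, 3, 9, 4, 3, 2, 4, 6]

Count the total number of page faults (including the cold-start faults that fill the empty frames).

7

9 → miss, frames [9]
3 → miss, frames [9, 3]
7 → miss, frames [9, 3, 7]
9 → hit
2 → miss, frames [9, 3, 7, 2]
0 → miss, evict 7, frames [9, 3, 2, 0]
9 → hit
2 → hit
3 → hit
9 → hit
4 → miss, evict 0, frames [9, 3, 2, 4]
3 → hit
9 → hit
4 → hit
3 → hit
2 → hit
4 → hit
6 → miss, evict 4, frames [9, 3, 2, 6]
Page faults: 7.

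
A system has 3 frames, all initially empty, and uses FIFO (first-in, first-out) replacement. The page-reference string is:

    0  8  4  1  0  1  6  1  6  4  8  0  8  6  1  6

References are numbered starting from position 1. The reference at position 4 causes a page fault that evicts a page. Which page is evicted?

pos 1: 0 → miss, frames [0]
pos 2: 8 → miss, frames [0, 8]
pos 3: 4 → miss, frames [0, 8, 4]
pos 4: 1 → miss, evict 0, frames [8, 4, 1]
At position 4, page 0 is evicted.

0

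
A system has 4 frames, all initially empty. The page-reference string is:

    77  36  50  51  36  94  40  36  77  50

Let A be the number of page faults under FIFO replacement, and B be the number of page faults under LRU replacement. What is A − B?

Under FIFO: F F F F . F F F F F → 9 faults.
Under LRU: F F F F . F F . F F → 8 faults.
A − B = 9 − 8 = 1.

1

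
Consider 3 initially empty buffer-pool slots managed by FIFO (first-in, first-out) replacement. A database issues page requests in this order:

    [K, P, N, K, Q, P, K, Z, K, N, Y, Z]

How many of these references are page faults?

8

K → miss, frames [K]
P → miss, frames [K, P]
N → miss, frames [K, P, N]
K → hit
Q → miss, evict K, frames [P, N, Q]
P → hit
K → miss, evict P, frames [N, Q, K]
Z → miss, evict N, frames [Q, K, Z]
K → hit
N → miss, evict Q, frames [K, Z, N]
Y → miss, evict K, frames [Z, N, Y]
Z → hit
Page faults: 8.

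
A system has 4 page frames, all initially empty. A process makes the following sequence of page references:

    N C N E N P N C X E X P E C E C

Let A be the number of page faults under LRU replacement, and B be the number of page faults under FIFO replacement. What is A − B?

Under LRU: F F . F . F . . F F . F . . . . → 7 faults.
Under FIFO: F F . F . F . . F . . . . . . . → 5 faults.
A − B = 7 − 5 = 2.

2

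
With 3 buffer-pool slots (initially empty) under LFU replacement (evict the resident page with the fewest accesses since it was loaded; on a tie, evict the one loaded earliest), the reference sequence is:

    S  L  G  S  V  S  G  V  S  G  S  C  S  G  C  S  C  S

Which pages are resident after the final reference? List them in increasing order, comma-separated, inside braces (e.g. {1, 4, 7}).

S -> fault, frames {S}
L -> fault, frames {S,L}
G -> fault, frames {S,L,G}
S -> hit
V -> fault, evict L, frames {S,G,V}
S -> hit
G -> hit
V -> hit
S -> hit
G -> hit
S -> hit
C -> fault, evict V, frames {S,G,C}
S -> hit
G -> hit
C -> hit
S -> hit
C -> hit
S -> hit

{C, G, S}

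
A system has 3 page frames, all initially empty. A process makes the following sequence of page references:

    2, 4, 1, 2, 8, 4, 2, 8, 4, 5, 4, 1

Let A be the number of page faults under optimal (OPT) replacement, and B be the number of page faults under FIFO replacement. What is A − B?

Under OPT: F F F . F . . . . F . F → 6 faults.
Under FIFO: F F F . F . F . F F . F → 8 faults.
A − B = 6 − 8 = -2.

-2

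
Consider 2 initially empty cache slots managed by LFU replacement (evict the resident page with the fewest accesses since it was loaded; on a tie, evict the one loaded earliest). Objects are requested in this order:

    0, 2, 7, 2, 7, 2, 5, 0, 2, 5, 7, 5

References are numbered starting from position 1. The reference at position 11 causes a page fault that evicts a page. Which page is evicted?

5

pos 1: 0: fault, frames [0]
pos 2: 2: fault, frames [0, 2]
pos 3: 7: fault, evict 0, frames [2, 7]
pos 4: 2: hit
pos 5: 7: hit
pos 6: 2: hit
pos 7: 5: fault, evict 7, frames [2, 5]
pos 8: 0: fault, evict 5, frames [2, 0]
pos 9: 2: hit
pos 10: 5: fault, evict 0, frames [2, 5]
pos 11: 7: fault, evict 5, frames [2, 7]
At position 11, page 5 is evicted.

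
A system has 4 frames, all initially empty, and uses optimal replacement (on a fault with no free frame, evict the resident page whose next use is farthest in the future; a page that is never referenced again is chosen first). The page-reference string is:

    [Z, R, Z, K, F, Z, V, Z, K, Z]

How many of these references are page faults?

Z: fault, frames [Z]
R: fault, frames [Z, R]
Z: hit
K: fault, frames [Z, R, K]
F: fault, frames [Z, R, K, F]
Z: hit
V: fault, evict F, frames [Z, R, K, V]
Z: hit
K: hit
Z: hit
Page faults: 5.

5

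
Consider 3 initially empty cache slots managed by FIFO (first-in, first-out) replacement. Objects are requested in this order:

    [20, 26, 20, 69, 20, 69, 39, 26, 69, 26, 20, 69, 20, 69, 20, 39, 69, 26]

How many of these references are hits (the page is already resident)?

20 → miss, frames {20}
26 → miss, frames {20,26}
20 → hit
69 → miss, frames {20,26,69}
20 → hit
69 → hit
39 → miss, evict 20, frames {26,69,39}
26 → hit
69 → hit
26 → hit
20 → miss, evict 26, frames {69,39,20}
69 → hit
20 → hit
69 → hit
20 → hit
39 → hit
69 → hit
26 → miss, evict 69, frames {39,20,26}
Hits: 12.

12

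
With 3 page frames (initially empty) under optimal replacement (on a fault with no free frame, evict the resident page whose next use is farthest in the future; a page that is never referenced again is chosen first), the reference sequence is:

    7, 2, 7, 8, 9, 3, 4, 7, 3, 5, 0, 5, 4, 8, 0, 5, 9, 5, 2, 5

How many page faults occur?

7: miss, frames [7]
2: miss, frames [7, 2]
7: hit
8: miss, frames [7, 2, 8]
9: miss, evict 2, frames [7, 8, 9]
3: miss, evict 9, frames [7, 8, 3]
4: miss, evict 8, frames [7, 3, 4]
7: hit
3: hit
5: miss, evict 3, frames [7, 4, 5]
0: miss, evict 7, frames [4, 5, 0]
5: hit
4: hit
8: miss, evict 4, frames [5, 0, 8]
0: hit
5: hit
9: miss, evict 8, frames [5, 0, 9]
5: hit
2: miss, evict 9, frames [5, 0, 2]
5: hit
Page faults: 11.

11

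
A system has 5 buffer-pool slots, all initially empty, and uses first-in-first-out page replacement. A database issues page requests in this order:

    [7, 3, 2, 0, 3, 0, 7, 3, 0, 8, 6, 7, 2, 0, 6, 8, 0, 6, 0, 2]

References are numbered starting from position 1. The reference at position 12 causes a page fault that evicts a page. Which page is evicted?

pos 1: 7: fault, frames [7]
pos 2: 3: fault, frames [7, 3]
pos 3: 2: fault, frames [7, 3, 2]
pos 4: 0: fault, frames [7, 3, 2, 0]
pos 5: 3: hit
pos 6: 0: hit
pos 7: 7: hit
pos 8: 3: hit
pos 9: 0: hit
pos 10: 8: fault, frames [7, 3, 2, 0, 8]
pos 11: 6: fault, evict 7, frames [3, 2, 0, 8, 6]
pos 12: 7: fault, evict 3, frames [2, 0, 8, 6, 7]
At position 12, page 3 is evicted.

3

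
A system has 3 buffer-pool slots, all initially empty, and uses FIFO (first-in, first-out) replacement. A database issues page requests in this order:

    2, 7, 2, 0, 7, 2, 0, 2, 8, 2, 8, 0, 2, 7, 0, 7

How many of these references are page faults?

2 → fault, frames (2)
7 → fault, frames (2 7)
2 → hit
0 → fault, frames (2 7 0)
7 → hit
2 → hit
0 → hit
2 → hit
8 → fault, evict 2, frames (7 0 8)
2 → fault, evict 7, frames (0 8 2)
8 → hit
0 → hit
2 → hit
7 → fault, evict 0, frames (8 2 7)
0 → fault, evict 8, frames (2 7 0)
7 → hit
Page faults: 7.

7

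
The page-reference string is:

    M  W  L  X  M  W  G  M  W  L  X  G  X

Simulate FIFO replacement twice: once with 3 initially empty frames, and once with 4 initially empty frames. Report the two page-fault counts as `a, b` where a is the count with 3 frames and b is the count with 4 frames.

3 frames: F F F F F F F . . F F . . → 9 faults.
4 frames: F F F F . . F F F F F F . → 10 faults.
10 > 9: adding a frame increased faults — Belady's anomaly.

9, 10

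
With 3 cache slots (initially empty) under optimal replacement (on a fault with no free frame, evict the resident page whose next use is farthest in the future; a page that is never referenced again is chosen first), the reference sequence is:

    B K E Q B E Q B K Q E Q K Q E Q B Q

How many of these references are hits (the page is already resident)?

B: miss, frames (B)
K: miss, frames (B K)
E: miss, frames (B K E)
Q: miss, evict K, frames (B E Q)
B: hit
E: hit
Q: hit
B: hit
K: miss, evict B, frames (E Q K)
Q: hit
E: hit
Q: hit
K: hit
Q: hit
E: hit
Q: hit
B: miss, evict K, frames (E Q B)
Q: hit
Hits: 12.

12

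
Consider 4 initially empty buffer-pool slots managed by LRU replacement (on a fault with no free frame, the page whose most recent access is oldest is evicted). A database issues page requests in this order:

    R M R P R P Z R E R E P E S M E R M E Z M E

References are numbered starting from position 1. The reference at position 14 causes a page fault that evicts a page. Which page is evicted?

pos 1: R → miss, frames {R}
pos 2: M → miss, frames {R,M}
pos 3: R → hit
pos 4: P → miss, frames {M,R,P}
pos 5: R → hit
pos 6: P → hit
pos 7: Z → miss, frames {M,R,P,Z}
pos 8: R → hit
pos 9: E → miss, evict M, frames {P,Z,R,E}
pos 10: R → hit
pos 11: E → hit
pos 12: P → hit
pos 13: E → hit
pos 14: S → miss, evict Z, frames {R,P,E,S}
At position 14, page Z is evicted.

Z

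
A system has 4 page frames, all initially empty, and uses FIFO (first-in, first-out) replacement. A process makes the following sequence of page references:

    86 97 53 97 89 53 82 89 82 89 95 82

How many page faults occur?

86 -> fault, frames [86]
97 -> fault, frames [86, 97]
53 -> fault, frames [86, 97, 53]
97 -> hit
89 -> fault, frames [86, 97, 53, 89]
53 -> hit
82 -> fault, evict 86, frames [97, 53, 89, 82]
89 -> hit
82 -> hit
89 -> hit
95 -> fault, evict 97, frames [53, 89, 82, 95]
82 -> hit
Page faults: 6.

6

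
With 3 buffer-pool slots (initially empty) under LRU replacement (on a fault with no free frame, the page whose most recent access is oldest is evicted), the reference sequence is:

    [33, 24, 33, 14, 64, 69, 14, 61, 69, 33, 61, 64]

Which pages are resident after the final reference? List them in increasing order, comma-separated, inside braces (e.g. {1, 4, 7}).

33 → miss, frames {33}
24 → miss, frames {33,24}
33 → hit
14 → miss, frames {24,33,14}
64 → miss, evict 24, frames {33,14,64}
69 → miss, evict 33, frames {14,64,69}
14 → hit
61 → miss, evict 64, frames {69,14,61}
69 → hit
33 → miss, evict 14, frames {61,69,33}
61 → hit
64 → miss, evict 69, frames {33,61,64}

{33, 61, 64}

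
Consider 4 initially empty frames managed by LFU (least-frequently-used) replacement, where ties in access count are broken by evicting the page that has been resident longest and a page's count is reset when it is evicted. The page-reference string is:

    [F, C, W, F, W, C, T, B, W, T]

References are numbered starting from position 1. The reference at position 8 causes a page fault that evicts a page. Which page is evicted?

T

pos 1: F -> fault, frames {F}
pos 2: C -> fault, frames {F,C}
pos 3: W -> fault, frames {F,C,W}
pos 4: F -> hit
pos 5: W -> hit
pos 6: C -> hit
pos 7: T -> fault, frames {F,C,W,T}
pos 8: B -> fault, evict T, frames {F,C,W,B}
At position 8, page T is evicted.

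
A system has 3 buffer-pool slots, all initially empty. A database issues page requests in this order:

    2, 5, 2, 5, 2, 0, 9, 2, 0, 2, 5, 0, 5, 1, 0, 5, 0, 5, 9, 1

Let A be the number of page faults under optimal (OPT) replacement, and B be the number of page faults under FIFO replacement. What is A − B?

Under OPT: F F . . . F F . . . F . . F . . . . F . → 7 faults.
Under FIFO: F F . . . F F F . . F F . F . . . . F . → 9 faults.
A − B = 7 − 9 = -2.

-2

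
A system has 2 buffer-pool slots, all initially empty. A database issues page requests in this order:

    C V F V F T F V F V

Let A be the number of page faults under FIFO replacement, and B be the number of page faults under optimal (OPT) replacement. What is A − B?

1

Under FIFO: F F F . . F . F F . → 6 faults.
Under OPT: F F F . . F . F . . → 5 faults.
A − B = 6 − 5 = 1.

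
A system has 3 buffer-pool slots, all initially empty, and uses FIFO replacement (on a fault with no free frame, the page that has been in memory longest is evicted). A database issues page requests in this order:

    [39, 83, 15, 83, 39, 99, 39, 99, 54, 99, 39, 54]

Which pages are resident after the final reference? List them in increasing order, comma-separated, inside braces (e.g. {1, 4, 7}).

{39, 54, 99}

39 -> miss, frames [39]
83 -> miss, frames [39, 83]
15 -> miss, frames [39, 83, 15]
83 -> hit
39 -> hit
99 -> miss, evict 39, frames [83, 15, 99]
39 -> miss, evict 83, frames [15, 99, 39]
99 -> hit
54 -> miss, evict 15, frames [99, 39, 54]
99 -> hit
39 -> hit
54 -> hit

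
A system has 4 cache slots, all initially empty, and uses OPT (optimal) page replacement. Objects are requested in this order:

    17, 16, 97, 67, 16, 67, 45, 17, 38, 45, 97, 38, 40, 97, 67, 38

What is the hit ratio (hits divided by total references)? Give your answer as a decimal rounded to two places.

17: miss, frames (17)
16: miss, frames (17 16)
97: miss, frames (17 16 97)
67: miss, frames (17 16 97 67)
16: hit
67: hit
45: miss, evict 16, frames (17 97 67 45)
17: hit
38: miss, evict 17, frames (97 67 45 38)
45: hit
97: hit
38: hit
40: miss, evict 45, frames (97 67 38 40)
97: hit
67: hit
38: hit
Hits: 9 of 16 references → 9/16 = 0.5625.

0.56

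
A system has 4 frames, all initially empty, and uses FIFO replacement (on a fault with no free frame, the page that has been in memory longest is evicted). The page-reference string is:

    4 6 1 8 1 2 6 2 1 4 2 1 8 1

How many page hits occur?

4 -> fault, frames (4)
6 -> fault, frames (4 6)
1 -> fault, frames (4 6 1)
8 -> fault, frames (4 6 1 8)
1 -> hit
2 -> fault, evict 4, frames (6 1 8 2)
6 -> hit
2 -> hit
1 -> hit
4 -> fault, evict 6, frames (1 8 2 4)
2 -> hit
1 -> hit
8 -> hit
1 -> hit
Hits: 8.

8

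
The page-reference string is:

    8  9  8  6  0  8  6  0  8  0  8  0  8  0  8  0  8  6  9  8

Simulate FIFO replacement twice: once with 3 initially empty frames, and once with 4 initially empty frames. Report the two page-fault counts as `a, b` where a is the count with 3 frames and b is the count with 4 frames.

3 frames: F F . F F F . . . . . . . . . . . . F . → 6 faults.
4 frames: F F . F F . . . . . . . . . . . . . . . → 4 faults.
4 < 6: adding a frame reduced faults, as is typical.

6, 4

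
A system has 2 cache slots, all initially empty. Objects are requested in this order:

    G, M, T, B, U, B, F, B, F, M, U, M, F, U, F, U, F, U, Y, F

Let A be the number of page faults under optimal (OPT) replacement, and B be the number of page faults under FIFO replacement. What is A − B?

-1

Under OPT: F F F F F . F . . F F . F . . . . . F . → 10 faults.
Under FIFO: F F F F F . F F . F F . F . . . . . F . → 11 faults.
A − B = 10 − 11 = -1.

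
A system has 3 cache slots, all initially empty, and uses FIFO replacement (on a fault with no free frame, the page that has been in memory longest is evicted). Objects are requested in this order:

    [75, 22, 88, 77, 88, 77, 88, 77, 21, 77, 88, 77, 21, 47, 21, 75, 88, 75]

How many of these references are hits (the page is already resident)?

10

75: miss, frames [75]
22: miss, frames [75, 22]
88: miss, frames [75, 22, 88]
77: miss, evict 75, frames [22, 88, 77]
88: hit
77: hit
88: hit
77: hit
21: miss, evict 22, frames [88, 77, 21]
77: hit
88: hit
77: hit
21: hit
47: miss, evict 88, frames [77, 21, 47]
21: hit
75: miss, evict 77, frames [21, 47, 75]
88: miss, evict 21, frames [47, 75, 88]
75: hit
Hits: 10.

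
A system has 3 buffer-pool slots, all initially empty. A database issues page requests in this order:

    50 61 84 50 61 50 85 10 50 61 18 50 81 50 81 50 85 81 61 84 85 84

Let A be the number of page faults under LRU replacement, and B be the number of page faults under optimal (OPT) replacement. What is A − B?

3

Under LRU: F F F . . . F F . F F . F . . . F . F F F . → 12 faults.
Under OPT: F F F . . . F F . . F . F . . . F . . F . . → 9 faults.
A − B = 12 − 9 = 3.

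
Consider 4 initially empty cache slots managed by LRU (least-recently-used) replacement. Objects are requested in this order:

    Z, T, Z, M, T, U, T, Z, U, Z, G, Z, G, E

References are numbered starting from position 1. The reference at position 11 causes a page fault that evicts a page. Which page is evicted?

pos 1: Z: fault, frames [Z]
pos 2: T: fault, frames [Z, T]
pos 3: Z: hit
pos 4: M: fault, frames [T, Z, M]
pos 5: T: hit
pos 6: U: fault, frames [Z, M, T, U]
pos 7: T: hit
pos 8: Z: hit
pos 9: U: hit
pos 10: Z: hit
pos 11: G: fault, evict M, frames [T, U, Z, G]
At position 11, page M is evicted.

M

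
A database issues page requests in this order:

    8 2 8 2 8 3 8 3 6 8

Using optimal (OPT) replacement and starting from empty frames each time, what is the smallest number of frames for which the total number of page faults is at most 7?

2

f=1: 10 faults
f=2: 4 faults
f=3: 4 faults
f=4: 4 faults
Smallest f with faults ≤ 7 is 2.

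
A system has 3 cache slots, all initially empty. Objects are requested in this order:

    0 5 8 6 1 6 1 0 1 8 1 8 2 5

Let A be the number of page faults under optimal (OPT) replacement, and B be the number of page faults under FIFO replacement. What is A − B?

-1

Under OPT: F F F F F . . . . F . . F F → 8 faults.
Under FIFO: F F F F F . . F . F . . F F → 9 faults.
A − B = 8 − 9 = -1.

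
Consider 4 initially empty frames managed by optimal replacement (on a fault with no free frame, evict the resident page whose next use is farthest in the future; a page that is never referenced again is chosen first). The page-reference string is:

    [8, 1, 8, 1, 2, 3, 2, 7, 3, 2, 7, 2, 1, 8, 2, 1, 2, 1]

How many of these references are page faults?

6

8: miss, frames (8)
1: miss, frames (8 1)
8: hit
1: hit
2: miss, frames (8 1 2)
3: miss, frames (8 1 2 3)
2: hit
7: miss, evict 8, frames (1 2 3 7)
3: hit
2: hit
7: hit
2: hit
1: hit
8: miss, evict 7, frames (1 2 3 8)
2: hit
1: hit
2: hit
1: hit
Page faults: 6.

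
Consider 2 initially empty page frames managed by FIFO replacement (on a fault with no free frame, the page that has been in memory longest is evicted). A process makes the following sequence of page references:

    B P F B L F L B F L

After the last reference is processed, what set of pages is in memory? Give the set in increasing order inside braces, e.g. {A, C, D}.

{B, L}

B -> fault, frames {B}
P -> fault, frames {B,P}
F -> fault, evict B, frames {P,F}
B -> fault, evict P, frames {F,B}
L -> fault, evict F, frames {B,L}
F -> fault, evict B, frames {L,F}
L -> hit
B -> fault, evict L, frames {F,B}
F -> hit
L -> fault, evict F, frames {B,L}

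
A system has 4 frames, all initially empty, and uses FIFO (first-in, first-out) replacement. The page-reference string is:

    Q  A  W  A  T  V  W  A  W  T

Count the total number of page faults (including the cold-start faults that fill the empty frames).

Q → fault, frames (Q)
A → fault, frames (Q A)
W → fault, frames (Q A W)
A → hit
T → fault, frames (Q A W T)
V → fault, evict Q, frames (A W T V)
W → hit
A → hit
W → hit
T → hit
Page faults: 5.

5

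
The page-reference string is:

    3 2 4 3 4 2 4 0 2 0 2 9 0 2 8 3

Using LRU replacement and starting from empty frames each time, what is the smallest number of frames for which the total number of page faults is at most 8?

f=1: 16 faults
f=2: 12 faults
f=3: 7 faults
f=4: 7 faults
f=5: 7 faults
f=6: 6 faults
Smallest f with faults ≤ 8 is 3.

3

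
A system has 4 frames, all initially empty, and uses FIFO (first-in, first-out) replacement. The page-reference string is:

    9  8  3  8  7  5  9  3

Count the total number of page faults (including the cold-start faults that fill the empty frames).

9: fault, frames (9)
8: fault, frames (9 8)
3: fault, frames (9 8 3)
8: hit
7: fault, frames (9 8 3 7)
5: fault, evict 9, frames (8 3 7 5)
9: fault, evict 8, frames (3 7 5 9)
3: hit
Page faults: 6.

6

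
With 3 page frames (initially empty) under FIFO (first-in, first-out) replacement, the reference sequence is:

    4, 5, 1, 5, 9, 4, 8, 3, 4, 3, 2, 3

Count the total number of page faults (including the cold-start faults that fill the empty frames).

8

4 → miss, frames {4}
5 → miss, frames {4,5}
1 → miss, frames {4,5,1}
5 → hit
9 → miss, evict 4, frames {5,1,9}
4 → miss, evict 5, frames {1,9,4}
8 → miss, evict 1, frames {9,4,8}
3 → miss, evict 9, frames {4,8,3}
4 → hit
3 → hit
2 → miss, evict 4, frames {8,3,2}
3 → hit
Page faults: 8.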